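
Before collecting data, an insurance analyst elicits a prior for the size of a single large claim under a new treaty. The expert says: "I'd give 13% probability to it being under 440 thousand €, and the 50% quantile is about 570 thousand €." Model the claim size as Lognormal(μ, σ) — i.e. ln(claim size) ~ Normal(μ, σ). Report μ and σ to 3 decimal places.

μ ≈ 6.346, σ ≈ 0.230

If T ~ Lognormal(μ,σ) then ln T ~ Normal(μ,σ), so the p-quantile of ln T is μ + z_p·σ.
ln(440) = 6.087 and ln(570) = 6.346; z_{0.13} = -1.126, z_{0.5} = 0.
σ = (6.346 − 6.087)/(0 − (-1.126)) = 0.230.
μ = 6.087 − (-1.126)·0.230 = 6.346.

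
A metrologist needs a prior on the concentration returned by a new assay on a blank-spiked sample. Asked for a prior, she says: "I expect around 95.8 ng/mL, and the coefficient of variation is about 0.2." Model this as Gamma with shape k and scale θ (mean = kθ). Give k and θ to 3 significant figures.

k ≈ 25, θ ≈ 3.83

For Gamma(k, scale θ): mean = kθ, variance = kθ², so CV = 1/√k.
CV = 0.2, hence k = 1/CV² = 25.
Then θ = mean/k = 95.8/25 = 3.83.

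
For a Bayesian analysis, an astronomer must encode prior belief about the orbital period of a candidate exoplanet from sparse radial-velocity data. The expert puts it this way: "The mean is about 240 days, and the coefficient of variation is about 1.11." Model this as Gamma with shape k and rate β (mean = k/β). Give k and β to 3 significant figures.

k ≈ 0.812, β ≈ 0.00338

For Gamma(k, rate β): mean = k/β, variance = k/β², so CV = 1/√k.
CV = 1.11, hence k = 1/CV² = 0.812.
Then β = k/mean = 0.812/240 = 0.00338.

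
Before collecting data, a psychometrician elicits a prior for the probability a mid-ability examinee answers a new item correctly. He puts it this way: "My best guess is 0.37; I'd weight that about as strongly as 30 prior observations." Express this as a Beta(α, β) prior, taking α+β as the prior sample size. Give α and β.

α = 11.1, β = 18.9

Under the effective-sample-size interpretation, Beta(α, β) has prior mean α/(α+β) and prior sample size α+β.
So α+β = 30 and α/(α+β) = 0.37, giving α = 0.37·30 = 11.1 and β = 30 − 11.1 = 18.9.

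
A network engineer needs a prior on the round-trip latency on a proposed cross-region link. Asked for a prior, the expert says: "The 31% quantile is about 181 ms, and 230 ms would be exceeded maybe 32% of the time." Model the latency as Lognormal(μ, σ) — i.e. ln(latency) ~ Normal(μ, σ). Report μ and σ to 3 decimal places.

μ ≈ 5.322, σ ≈ 0.249

If T ~ Lognormal(μ,σ) then ln T ~ Normal(μ,σ), so the p-quantile of ln T is μ + z_p·σ.
ln(181) = 5.198 and ln(230) = 5.438; z_{0.31} = -0.4959, z_{0.68} = 0.4677.
σ = (5.438 − 5.198)/(0.4677 − (-0.4959)) = 0.249.
μ = 5.198 − (-0.4959)·0.249 = 5.322.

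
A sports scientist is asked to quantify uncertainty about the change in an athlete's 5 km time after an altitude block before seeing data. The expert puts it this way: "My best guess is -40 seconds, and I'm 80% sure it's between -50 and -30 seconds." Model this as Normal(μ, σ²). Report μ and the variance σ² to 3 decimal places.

A symmetric 80% interval runs μ ± z·σ with z = 1.282.
Half-width = 10, so σ = 10/1.282 = 7.8030 and σ² = 60.887.
μ is the stated best guess, -40.000.

μ = -40.000, σ² = 60.887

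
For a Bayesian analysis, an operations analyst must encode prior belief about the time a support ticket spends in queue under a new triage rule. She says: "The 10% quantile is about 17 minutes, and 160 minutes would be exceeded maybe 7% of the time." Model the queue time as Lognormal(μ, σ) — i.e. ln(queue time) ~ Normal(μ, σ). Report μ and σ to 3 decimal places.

μ ≈ 3.875, σ ≈ 0.813

If T ~ Lognormal(μ,σ) then ln T ~ Normal(μ,σ), so the p-quantile of ln T is μ + z_p·σ.
ln(17) = 2.833 and ln(160) = 5.075; z_{0.1} = -1.282, z_{0.93} = 1.476.
σ = (5.075 − 2.833)/(1.476 − (-1.282)) = 0.813.
μ = 2.833 − (-1.282)·0.813 = 3.875.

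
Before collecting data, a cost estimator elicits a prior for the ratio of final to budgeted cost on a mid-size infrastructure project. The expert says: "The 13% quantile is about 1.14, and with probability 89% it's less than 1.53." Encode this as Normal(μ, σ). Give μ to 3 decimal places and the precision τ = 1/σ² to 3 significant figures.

For Normal(μ,σ), the p-quantile is μ + z_p·σ. Here z_{0.13} = -1.126, z_{0.89} = 1.227.
So 1.14 = μ − 1.126σ and 1.53 = μ + 1.227σ.
Subtracting: σ = (1.53 − 1.14)/(1.227 − (-1.126)) = 0.166.
Then μ = 1.14 − (-1.126)·0.166 = 1.327.
Precision τ = 1/σ² = 1/0.1658² = 36.4.

μ = 1.327, τ = 36.4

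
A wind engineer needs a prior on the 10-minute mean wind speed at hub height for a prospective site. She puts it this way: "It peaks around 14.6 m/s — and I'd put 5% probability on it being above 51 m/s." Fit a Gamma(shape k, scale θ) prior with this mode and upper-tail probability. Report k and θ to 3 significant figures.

k ≈ 2.65, θ ≈ 8.84

Gamma(k,θ) with k>1 has mode (k−1)θ, so θ = 14.6/(k−1).
Need P(X < 51) = 0.95 with θ tied to k this way. Start at k = 2, θ = 14.6: P(X<51) ≈ 0.863.
Too low — raise k to concentrate. Iterating converges to k ≈ 2.65.
Then θ = 14.6/(2.65−1) ≈ 8.84.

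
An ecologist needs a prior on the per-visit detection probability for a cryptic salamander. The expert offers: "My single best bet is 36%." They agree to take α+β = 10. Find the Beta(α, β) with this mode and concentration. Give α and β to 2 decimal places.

For α,β > 1 the Beta mode is (α−1)/(α+β−2). With α+β = 10, the mode is (α−1)/8.
Set (α−1)/8 = 0.36 → α = 1 + 0.36·8 = 3.88.
β = 10 − α = 6.12.

α = 3.88, β = 6.12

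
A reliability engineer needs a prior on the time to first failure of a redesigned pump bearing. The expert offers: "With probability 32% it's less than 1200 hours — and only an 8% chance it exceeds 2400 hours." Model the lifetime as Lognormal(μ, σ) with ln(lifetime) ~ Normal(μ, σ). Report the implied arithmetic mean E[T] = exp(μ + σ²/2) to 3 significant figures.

E[T] ≈ 1530 hours

If T ~ Lognormal(μ,σ) then ln T ~ Normal(μ,σ), so the p-quantile of ln T is μ + z_p·σ.
ln(1200) = 7.09 and ln(2400) = 7.783; z_{0.32} = -0.4677, z_{0.92} = 1.405.
σ = (7.783 − 7.09)/(1.405 − (-0.4677)) = 0.370.
μ = 7.09 − (-0.4677)·0.370 = 7.263.
E[T] = exp(μ + σ²/2) = exp(7.263 + 0.0685) = 1530 hours.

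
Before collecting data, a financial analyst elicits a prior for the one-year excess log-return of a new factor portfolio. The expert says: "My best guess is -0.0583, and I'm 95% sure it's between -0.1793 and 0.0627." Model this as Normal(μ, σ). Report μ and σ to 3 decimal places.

μ = -0.058, σ = 0.062

A symmetric 95% interval runs μ ± z·σ with z = 1.96.
Half-width = 0.121, so σ = 0.121/1.96 = 0.062.
μ is the stated best guess, -0.058.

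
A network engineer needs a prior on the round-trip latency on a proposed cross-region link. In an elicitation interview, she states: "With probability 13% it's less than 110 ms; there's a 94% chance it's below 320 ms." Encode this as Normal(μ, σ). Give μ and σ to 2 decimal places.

μ = 198.22, σ = 78.32

The p-quantile of Normal(μ,σ) is μ + z_p·σ, with z_{0.13} = -1.126 and z_{0.94} = 1.555.
Eliminate σ: μ = (z₂·x₁ − z₁·x₂)/(z₂ − z₁) = (1.555·110 − (-1.126)·320)/2.681 = 198.22.
Then σ = (x₂ − x₁)/(z₂ − z₁) = (320 − 110)/2.681 = 78.32.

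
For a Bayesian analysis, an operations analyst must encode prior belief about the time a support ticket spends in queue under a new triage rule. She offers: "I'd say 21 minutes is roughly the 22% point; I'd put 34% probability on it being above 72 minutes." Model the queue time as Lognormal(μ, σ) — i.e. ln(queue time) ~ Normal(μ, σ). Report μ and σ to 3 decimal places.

μ ≈ 3.848, σ ≈ 1.040

If T ~ Lognormal(μ,σ) then ln T ~ Normal(μ,σ), so the p-quantile of ln T is μ + z_p·σ.
ln(21) = 3.045 and ln(72) = 4.277; z_{0.22} = -0.7722, z_{0.66} = 0.4125.
σ = (4.277 − 3.045)/(0.4125 − (-0.7722)) = 1.040.
μ = 3.045 − (-0.7722)·1.040 = 3.848.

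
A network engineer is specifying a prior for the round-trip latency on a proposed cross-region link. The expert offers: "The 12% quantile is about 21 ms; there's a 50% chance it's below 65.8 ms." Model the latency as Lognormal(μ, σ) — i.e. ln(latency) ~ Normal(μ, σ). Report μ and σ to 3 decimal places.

μ ≈ 4.187, σ ≈ 0.972

If T ~ Lognormal(μ,σ) then ln T ~ Normal(μ,σ), so the p-quantile of ln T is μ + z_p·σ.
ln(21) = 3.045 and ln(65.8) = 4.187; z_{0.12} = -1.175, z_{0.5} = 0.
σ = (4.187 − 3.045)/(0 − (-1.175)) = 0.972.
μ = 3.045 − (-1.175)·0.972 = 4.187.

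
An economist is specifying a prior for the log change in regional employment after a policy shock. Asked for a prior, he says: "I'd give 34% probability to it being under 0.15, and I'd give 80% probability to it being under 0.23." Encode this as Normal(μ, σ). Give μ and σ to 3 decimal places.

μ = 0.176, σ = 0.064

For Normal(μ,σ), the p-quantile is μ + z_p·σ. Here z_{0.34} = -0.4125, z_{0.8} = 0.8416.
So 0.15 = μ − 0.4125σ and 0.23 = μ + 0.8416σ.
Subtracting: σ = (0.23 − 0.15)/(0.8416 − (-0.4125)) = 0.064.
Then μ = 0.15 − (-0.4125)·0.064 = 0.176.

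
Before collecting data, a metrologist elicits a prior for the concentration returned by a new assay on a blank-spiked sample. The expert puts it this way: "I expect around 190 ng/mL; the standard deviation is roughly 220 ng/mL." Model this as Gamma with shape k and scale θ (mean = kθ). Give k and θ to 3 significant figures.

For Gamma(k, scale θ): mean = kθ, variance = kθ², so CV = 1/√k.
CV = SD/mean = 220/190 = 1.158, hence k = 1/CV² = 0.746.
Then θ = mean/k = 190/0.746 = 255.

k ≈ 0.746, θ ≈ 255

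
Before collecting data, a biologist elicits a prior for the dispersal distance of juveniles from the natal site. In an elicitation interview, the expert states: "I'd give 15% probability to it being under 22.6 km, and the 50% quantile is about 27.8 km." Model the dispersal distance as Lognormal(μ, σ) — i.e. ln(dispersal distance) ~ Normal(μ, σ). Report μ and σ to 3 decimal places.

μ ≈ 3.325, σ ≈ 0.200

If T ~ Lognormal(μ,σ) then ln T ~ Normal(μ,σ), so the p-quantile of ln T is μ + z_p·σ.
ln(22.6) = 3.118 and ln(27.8) = 3.325; z_{0.15} = -1.036, z_{0.5} = 0.
σ = (3.325 − 3.118)/(0 − (-1.036)) = 0.200.
μ = 3.118 − (-1.036)·0.200 = 3.325.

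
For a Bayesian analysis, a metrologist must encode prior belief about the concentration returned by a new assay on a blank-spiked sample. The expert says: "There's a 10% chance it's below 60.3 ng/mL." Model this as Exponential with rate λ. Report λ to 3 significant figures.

P(T < 60.3) = 1 − e^(−λ·60.3) = 0.1, so λ = −ln(1−0.1)/60.3 = −ln(0.9)/60.3 = 0.00175.

λ ≈ 0.00175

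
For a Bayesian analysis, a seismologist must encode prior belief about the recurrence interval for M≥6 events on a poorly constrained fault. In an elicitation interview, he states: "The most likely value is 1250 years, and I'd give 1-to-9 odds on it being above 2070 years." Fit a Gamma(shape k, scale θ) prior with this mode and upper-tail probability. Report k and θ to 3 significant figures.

k ≈ 8.42, θ ≈ 169

Gamma(k,θ) with k>1 has mode (k−1)θ, so θ = 1250/(k−1).
Need P(X < 2070) = 0.9 with θ tied to k this way. Start at k = 2, θ = 1250: P(X<2070) ≈ 0.493.
Too low — raise k to concentrate. Iterating converges to k ≈ 8.42.
Then θ = 1250/(8.42−1) ≈ 169.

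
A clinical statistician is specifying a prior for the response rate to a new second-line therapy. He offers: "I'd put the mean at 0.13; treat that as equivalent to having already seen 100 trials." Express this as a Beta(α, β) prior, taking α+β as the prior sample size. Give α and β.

α = 13, β = 87

Under the effective-sample-size interpretation, Beta(α, β) has prior mean α/(α+β) and prior sample size α+β.
So α+β = 100 and α/(α+β) = 0.13, giving α = 0.13·100 = 13 and β = 100 − 13 = 87.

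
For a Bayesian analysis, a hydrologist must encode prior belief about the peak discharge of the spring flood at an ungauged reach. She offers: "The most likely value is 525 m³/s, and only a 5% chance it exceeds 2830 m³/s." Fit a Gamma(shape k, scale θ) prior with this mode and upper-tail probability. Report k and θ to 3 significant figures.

k ≈ 1.83, θ ≈ 634

Gamma(k,θ) with k>1 has mode (k−1)θ, so θ = 525/(k−1).
Need P(X < 2830) = 0.95 with θ tied to k this way. Start at k = 2, θ = 525: P(X<2830) ≈ 0.971.
Too high — lower k to spread out. Iterating converges to k ≈ 1.83.
Then θ = 525/(1.83−1) ≈ 634.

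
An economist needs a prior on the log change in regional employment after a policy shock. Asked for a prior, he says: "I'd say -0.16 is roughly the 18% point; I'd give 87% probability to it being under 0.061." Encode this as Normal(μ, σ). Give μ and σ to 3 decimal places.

μ = -0.061, σ = 0.108

For Normal(μ,σ), the p-quantile is μ + z_p·σ. Here z_{0.18} = -0.9154, z_{0.87} = 1.126.
So -0.16 = μ − 0.9154σ and 0.061 = μ + 1.126σ.
Subtracting: σ = (0.061 − -0.16)/(1.126 − (-0.9154)) = 0.108.
Then μ = -0.16 − (-0.9154)·0.108 = -0.061.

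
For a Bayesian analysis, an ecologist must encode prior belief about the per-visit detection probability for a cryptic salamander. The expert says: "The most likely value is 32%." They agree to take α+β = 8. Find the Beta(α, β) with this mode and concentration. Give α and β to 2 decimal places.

α = 2.92, β = 5.08

For α,β > 1 the Beta mode is (α−1)/(α+β−2). With α+β = 8, the mode is (α−1)/6.
Set (α−1)/6 = 0.32 → α = 1 + 0.32·6 = 2.92.
β = 8 − α = 5.08.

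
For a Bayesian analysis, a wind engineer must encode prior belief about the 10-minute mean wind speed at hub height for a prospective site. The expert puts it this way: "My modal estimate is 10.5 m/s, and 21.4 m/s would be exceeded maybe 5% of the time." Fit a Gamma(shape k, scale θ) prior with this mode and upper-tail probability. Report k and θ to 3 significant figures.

k ≈ 6.46, θ ≈ 1.92

Gamma(k,θ) with k>1 has mode (k−1)θ, so θ = 10.5/(k−1).
Need P(X < 21.4) = 0.95 with θ tied to k this way. Start at k = 2, θ = 10.5: P(X<21.4) ≈ 0.604.
Too low — raise k to concentrate. Iterating converges to k ≈ 6.46.
Then θ = 10.5/(6.46−1) ≈ 1.92.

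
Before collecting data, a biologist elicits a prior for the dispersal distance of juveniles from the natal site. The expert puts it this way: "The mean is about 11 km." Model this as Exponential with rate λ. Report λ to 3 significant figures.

Exponential mean = 1/λ, so λ = 1/11.0 = 0.0909.

λ ≈ 0.0909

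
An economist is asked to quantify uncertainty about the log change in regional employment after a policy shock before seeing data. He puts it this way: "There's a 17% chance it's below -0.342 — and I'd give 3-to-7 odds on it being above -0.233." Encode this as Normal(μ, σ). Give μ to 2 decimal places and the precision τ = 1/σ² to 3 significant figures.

For Normal(μ,σ), the p-quantile is μ + z_p·σ. Here z_{0.17} = -0.9542, z_{0.7} = 0.5244.
So -0.342 = μ − 0.9542σ and -0.233 = μ + 0.5244σ.
Subtracting: σ = (-0.233 − -0.342)/(0.5244 − (-0.9542)) = 0.07.
Then μ = -0.342 − (-0.9542)·0.07 = -0.27.
Precision τ = 1/σ² = 1/0.07372² = 184.

μ = -0.27, τ = 184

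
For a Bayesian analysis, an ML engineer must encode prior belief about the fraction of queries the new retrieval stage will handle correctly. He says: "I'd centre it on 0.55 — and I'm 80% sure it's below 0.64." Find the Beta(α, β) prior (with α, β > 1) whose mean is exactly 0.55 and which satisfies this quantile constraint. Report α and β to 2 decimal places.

With mean 0.55 fixed, write α = 0.55s, β = 0.45s where s = α+β.
Need P(θ < 0.64) = 0.8 under Beta(0.55s, 0.45s). Normal approximation: (q−m)/√(m(1−m)/s) ≈ z_{0.8} = 0.842, so s ≈ 0.55·0.45·(0.842)²/(0.64−0.55)² = 21.6.
At s = 21.6: P(θ<0.64) ≈ 0.798. Adjusting to match 0.8 gives s ≈ 21.97.
So α = 0.55·21.97 ≈ 12.08, β = 0.45·21.97 ≈ 9.88.

α ≈ 12.08, β ≈ 9.88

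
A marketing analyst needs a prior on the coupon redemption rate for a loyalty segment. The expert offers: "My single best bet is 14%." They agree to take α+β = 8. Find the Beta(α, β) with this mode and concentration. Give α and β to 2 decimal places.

For α,β > 1 the Beta mode is (α−1)/(α+β−2). With α+β = 8, the mode is (α−1)/6.
Set (α−1)/6 = 0.14 → α = 1 + 0.14·6 = 1.84.
β = 8 − α = 6.16.

α = 1.84, β = 6.16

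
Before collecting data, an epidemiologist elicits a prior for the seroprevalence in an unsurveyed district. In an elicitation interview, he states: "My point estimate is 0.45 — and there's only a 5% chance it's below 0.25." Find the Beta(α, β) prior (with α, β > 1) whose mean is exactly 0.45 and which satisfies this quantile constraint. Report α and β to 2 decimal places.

With mean 0.45 fixed, write α = 0.45s, β = 0.55s where s = α+β.
Need P(θ < 0.25) = 0.05 under Beta(0.45s, 0.55s). Normal approximation: (q−m)/√(m(1−m)/s) ≈ z_{0.05} = -1.64, so s ≈ 0.45·0.55·(-1.64)²/(0.25−0.45)² = 16.7.
At s = 16.7: P(θ<0.25) ≈ 0.042. Adjusting to match 0.05 gives s ≈ 15.19.
So α = 0.45·15.19 ≈ 6.84, β = 0.55·15.19 ≈ 8.36.

α ≈ 6.84, β ≈ 8.36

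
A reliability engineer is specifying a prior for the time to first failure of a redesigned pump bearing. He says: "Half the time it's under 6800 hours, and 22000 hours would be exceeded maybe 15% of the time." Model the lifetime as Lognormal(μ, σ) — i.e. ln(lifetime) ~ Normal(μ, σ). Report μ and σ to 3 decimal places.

μ ≈ 8.825, σ ≈ 1.133

If T ~ Lognormal(μ,σ) then ln T ~ Normal(μ,σ), so the p-quantile of ln T is μ + z_p·σ.
ln(6800) = 8.825 and ln(22000) = 9.999; z_{0.5} = 0, z_{0.85} = 1.036.
σ = (9.999 − 8.825)/(1.036 − (0)) = 1.133.
μ = 8.825 − (0)·1.133 = 8.825.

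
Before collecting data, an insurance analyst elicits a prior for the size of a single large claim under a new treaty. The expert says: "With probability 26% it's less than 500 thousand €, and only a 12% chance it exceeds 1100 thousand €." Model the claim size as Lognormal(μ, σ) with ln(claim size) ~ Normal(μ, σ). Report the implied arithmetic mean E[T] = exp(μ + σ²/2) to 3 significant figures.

If T ~ Lognormal(μ,σ) then ln T ~ Normal(μ,σ), so the p-quantile of ln T is μ + z_p·σ.
ln(500) = 6.215 and ln(1100) = 7.003; z_{0.26} = -0.6433, z_{0.88} = 1.175.
σ = (7.003 − 6.215)/(1.175 − (-0.6433)) = 0.434.
μ = 6.215 − (-0.6433)·0.434 = 6.494.
E[T] = exp(μ + σ²/2) = exp(6.494 + 0.0940) = 726 thousand €.

E[T] ≈ 726 thousand €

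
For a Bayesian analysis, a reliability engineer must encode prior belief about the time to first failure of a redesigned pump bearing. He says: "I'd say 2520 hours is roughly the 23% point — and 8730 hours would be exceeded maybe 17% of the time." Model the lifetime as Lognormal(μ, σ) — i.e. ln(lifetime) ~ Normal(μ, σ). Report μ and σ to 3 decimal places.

If T ~ Lognormal(μ,σ) then ln T ~ Normal(μ,σ), so the p-quantile of ln T is μ + z_p·σ.
ln(2520) = 7.832 and ln(8730) = 9.075; z_{0.23} = -0.7388, z_{0.83} = 0.9542.
σ = (9.075 − 7.832)/(0.9542 − (-0.7388)) = 0.734.
μ = 7.832 − (-0.7388)·0.734 = 8.374.

μ ≈ 8.374, σ ≈ 0.734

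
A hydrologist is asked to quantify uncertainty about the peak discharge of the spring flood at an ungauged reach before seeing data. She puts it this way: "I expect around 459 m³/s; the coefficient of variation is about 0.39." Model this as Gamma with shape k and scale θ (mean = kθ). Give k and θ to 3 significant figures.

k ≈ 6.57, θ ≈ 69.8

For Gamma(k, scale θ): mean = kθ, variance = kθ², so CV = 1/√k.
CV = 0.39, hence k = 1/CV² = 6.57.
Then θ = mean/k = 459/6.57 = 69.8.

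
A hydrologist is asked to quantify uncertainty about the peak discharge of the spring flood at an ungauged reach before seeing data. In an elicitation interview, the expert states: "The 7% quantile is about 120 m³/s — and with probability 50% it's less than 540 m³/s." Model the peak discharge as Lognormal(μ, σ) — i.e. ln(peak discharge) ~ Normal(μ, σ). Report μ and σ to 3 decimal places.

If T ~ Lognormal(μ,σ) then ln T ~ Normal(μ,σ), so the p-quantile of ln T is μ + z_p·σ.
ln(120) = 4.787 and ln(540) = 6.292; z_{0.07} = -1.476, z_{0.5} = 0.
σ = (6.292 − 4.787)/(0 − (-1.476)) = 1.019.
μ = 4.787 − (-1.476)·1.019 = 6.292.

μ ≈ 6.292, σ ≈ 1.019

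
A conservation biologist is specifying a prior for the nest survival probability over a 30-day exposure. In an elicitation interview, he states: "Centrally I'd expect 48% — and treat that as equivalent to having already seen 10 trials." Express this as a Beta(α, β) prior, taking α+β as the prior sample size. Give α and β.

Under the effective-sample-size interpretation, Beta(α, β) has prior mean α/(α+β) and prior sample size α+β.
So α+β = 10 and α/(α+β) = 0.48, giving α = 0.48·10 = 4.8 and β = 10 − 4.8 = 5.2.

α = 4.8, β = 5.2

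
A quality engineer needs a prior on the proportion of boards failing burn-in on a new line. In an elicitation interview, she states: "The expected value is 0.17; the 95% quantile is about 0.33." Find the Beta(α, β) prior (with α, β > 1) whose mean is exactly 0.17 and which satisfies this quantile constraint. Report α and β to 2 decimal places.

α ≈ 3.08, β ≈ 15.03

With mean 0.17 fixed, write α = 0.17s, β = 0.83s where s = α+β.
Need P(θ < 0.33) = 0.95 under Beta(0.17s, 0.83s). Normal approximation: (q−m)/√(m(1−m)/s) ≈ z_{0.95} = 1.64, so s ≈ 0.17·0.83·(1.64)²/(0.33−0.17)² = 14.9.
At s = 14.9: P(θ<0.33) ≈ 0.935. Adjusting to match 0.95 gives s ≈ 18.11.
So α = 0.17·18.11 ≈ 3.08, β = 0.83·18.11 ≈ 15.03.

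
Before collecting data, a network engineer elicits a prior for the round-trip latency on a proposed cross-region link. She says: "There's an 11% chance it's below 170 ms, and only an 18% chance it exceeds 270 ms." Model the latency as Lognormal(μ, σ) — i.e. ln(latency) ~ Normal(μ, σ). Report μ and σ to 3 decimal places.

μ ≈ 5.401, σ ≈ 0.216

If T ~ Lognormal(μ,σ) then ln T ~ Normal(μ,σ), so the p-quantile of ln T is μ + z_p·σ.
ln(170) = 5.136 and ln(270) = 5.598; z_{0.11} = -1.227, z_{0.82} = 0.9154.
σ = (5.598 − 5.136)/(0.9154 − (-1.227)) = 0.216.
μ = 5.136 − (-1.227)·0.216 = 5.401.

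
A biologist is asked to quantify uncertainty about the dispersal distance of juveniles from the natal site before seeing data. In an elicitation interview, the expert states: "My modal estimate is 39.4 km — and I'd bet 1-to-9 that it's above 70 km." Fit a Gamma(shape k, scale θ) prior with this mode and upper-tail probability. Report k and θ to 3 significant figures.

Gamma(k,θ) with k>1 has mode (k−1)θ, so θ = 39.4/(k−1).
Need P(X < 70) = 0.9 with θ tied to k this way. Start at k = 2, θ = 39.4: P(X<70) ≈ 0.530.
Too low — raise k to concentrate. Iterating converges to k ≈ 6.76.
Then θ = 39.4/(6.76−1) ≈ 6.84.

k ≈ 6.76, θ ≈ 6.84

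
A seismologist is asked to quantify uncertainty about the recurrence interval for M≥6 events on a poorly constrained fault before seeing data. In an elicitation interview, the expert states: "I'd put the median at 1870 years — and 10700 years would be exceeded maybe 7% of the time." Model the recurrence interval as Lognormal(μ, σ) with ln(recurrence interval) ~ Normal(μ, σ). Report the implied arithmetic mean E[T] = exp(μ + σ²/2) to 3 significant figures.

E[T] ≈ 3760 years

If T ~ Lognormal(μ,σ) then ln T ~ Normal(μ,σ), so the p-quantile of ln T is μ + z_p·σ.
ln(1870) = 7.534 and ln(10700) = 9.278; z_{0.5} = 0, z_{0.93} = 1.476.
σ = (9.278 − 7.534)/(1.476 − (0)) = 1.182.
μ = 7.534 − (0)·1.182 = 7.534.
E[T] = exp(μ + σ²/2) = exp(7.534 + 0.6985) = 3760 years.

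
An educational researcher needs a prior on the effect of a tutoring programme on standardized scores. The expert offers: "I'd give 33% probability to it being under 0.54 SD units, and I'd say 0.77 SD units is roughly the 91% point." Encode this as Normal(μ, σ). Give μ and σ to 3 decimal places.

μ = 0.597, σ = 0.129

For Normal(μ,σ), the p-quantile is μ + z_p·σ. Here z_{0.33} = -0.4399, z_{0.91} = 1.341.
So 0.54 = μ − 0.4399σ and 0.77 = μ + 1.341σ.
Subtracting: σ = (0.77 − 0.54)/(1.341 − (-0.4399)) = 0.129.
Then μ = 0.54 − (-0.4399)·0.129 = 0.597.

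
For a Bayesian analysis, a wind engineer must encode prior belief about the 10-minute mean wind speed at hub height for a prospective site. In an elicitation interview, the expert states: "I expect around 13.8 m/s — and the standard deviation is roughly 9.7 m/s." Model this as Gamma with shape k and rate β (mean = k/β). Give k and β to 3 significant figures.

k ≈ 2.02, β ≈ 0.147

For Gamma(k, rate β): mean = k/β, variance = k/β², so CV = 1/√k.
CV = SD/mean = 9.7/13.8 = 0.7029, hence k = 1/CV² = 2.02.
Then β = k/mean = 2.02/13.8 = 0.147.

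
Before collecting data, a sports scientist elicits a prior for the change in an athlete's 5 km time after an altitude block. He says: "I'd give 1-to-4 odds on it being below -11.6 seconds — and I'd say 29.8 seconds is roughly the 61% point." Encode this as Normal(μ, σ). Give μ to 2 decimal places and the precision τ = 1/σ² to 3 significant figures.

μ = 19.48, τ = 0.000733

For Normal(μ,σ), the p-quantile is μ + z_p·σ. Here z_{0.2} = -0.8416, z_{0.61} = 0.2793.
So -11.6 = μ − 0.8416σ and 29.8 = μ + 0.2793σ.
Subtracting: σ = (29.8 − -11.6)/(0.2793 − (-0.8416)) = 36.93.
Then μ = -11.6 − (-0.8416)·36.93 = 19.48.
Precision τ = 1/σ² = 1/36.93² = 0.000733.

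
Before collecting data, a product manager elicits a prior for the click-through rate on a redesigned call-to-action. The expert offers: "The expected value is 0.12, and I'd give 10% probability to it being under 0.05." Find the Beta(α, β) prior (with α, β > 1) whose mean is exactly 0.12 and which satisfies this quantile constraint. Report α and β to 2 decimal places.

With mean 0.12 fixed, write α = 0.12s, β = 0.88s where s = α+β.
Need P(θ < 0.05) = 0.1 under Beta(0.12s, 0.88s). Normal approximation: (q−m)/√(m(1−m)/s) ≈ z_{0.1} = -1.28, so s ≈ 0.12·0.88·(-1.28)²/(0.05−0.12)² = 35.4.
At s = 35.4: P(θ<0.05) ≈ 0.069. Adjusting to match 0.1 gives s ≈ 27.87.
So α = 0.12·27.87 ≈ 3.34, β = 0.88·27.87 ≈ 24.52.

α ≈ 3.34, β ≈ 24.52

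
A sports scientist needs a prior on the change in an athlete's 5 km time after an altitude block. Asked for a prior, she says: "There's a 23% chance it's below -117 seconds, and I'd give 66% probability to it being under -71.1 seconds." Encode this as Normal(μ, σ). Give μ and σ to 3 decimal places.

μ = -87.544, σ = 39.868

For Normal(μ,σ), the p-quantile is μ + z_p·σ. Here z_{0.23} = -0.7388, z_{0.66} = 0.4125.
So -117 = μ − 0.7388σ and -71.1 = μ + 0.4125σ.
Subtracting: σ = (-71.1 − -117)/(0.4125 − (-0.7388)) = 39.868.
Then μ = -117 − (-0.7388)·39.868 = -87.544.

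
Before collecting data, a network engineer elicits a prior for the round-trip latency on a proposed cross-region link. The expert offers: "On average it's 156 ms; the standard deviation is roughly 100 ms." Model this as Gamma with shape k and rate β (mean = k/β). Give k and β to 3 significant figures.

For Gamma(k, rate β): mean = k/β, variance = k/β², so CV = 1/√k.
CV = SD/mean = 100/156 = 0.641, hence k = 1/CV² = 2.43.
Then β = k/mean = 2.43/156 = 0.0156.

k ≈ 2.43, β ≈ 0.0156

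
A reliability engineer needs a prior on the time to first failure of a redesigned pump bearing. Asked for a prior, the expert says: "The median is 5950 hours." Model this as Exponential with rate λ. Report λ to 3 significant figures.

λ ≈ 0.000116

Exponential median = ln 2 / λ, so λ = ln 2 / 5950.0 = 0.000116.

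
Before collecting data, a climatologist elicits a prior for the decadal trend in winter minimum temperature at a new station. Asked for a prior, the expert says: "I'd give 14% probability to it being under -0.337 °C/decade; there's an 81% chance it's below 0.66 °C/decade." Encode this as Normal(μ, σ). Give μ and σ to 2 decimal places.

The p-quantile of Normal(μ,σ) is μ + z_p·σ, with z_{0.14} = -1.08 and z_{0.81} = 0.8779.
Eliminate σ: μ = (z₂·x₁ − z₁·x₂)/(z₂ − z₁) = (0.8779·-0.337 − (-1.08)·0.66)/1.958 = 0.21.
Then σ = (x₂ − x₁)/(z₂ − z₁) = (0.66 − -0.337)/1.958 = 0.51.

μ = 0.21, σ = 0.51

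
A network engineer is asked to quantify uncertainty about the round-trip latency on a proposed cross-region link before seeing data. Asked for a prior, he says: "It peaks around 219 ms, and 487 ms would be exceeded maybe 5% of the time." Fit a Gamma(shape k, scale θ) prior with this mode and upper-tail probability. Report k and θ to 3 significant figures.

k ≈ 5.3, θ ≈ 50.9

Gamma(k,θ) with k>1 has mode (k−1)θ, so θ = 219/(k−1).
Need P(X < 487) = 0.95 with θ tied to k this way. Start at k = 2, θ = 219: P(X<487) ≈ 0.651.
Too low — raise k to concentrate. Iterating converges to k ≈ 5.3.
Then θ = 219/(5.3−1) ≈ 50.9.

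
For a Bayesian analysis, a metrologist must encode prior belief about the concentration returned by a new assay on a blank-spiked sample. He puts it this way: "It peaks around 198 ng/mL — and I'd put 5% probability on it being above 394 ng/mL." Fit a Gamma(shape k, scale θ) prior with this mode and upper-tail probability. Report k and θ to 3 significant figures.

Gamma(k,θ) with k>1 has mode (k−1)θ, so θ = 198/(k−1).
Need P(X < 394) = 0.95 with θ tied to k this way. Start at k = 2, θ = 198: P(X<394) ≈ 0.591.
Too low — raise k to concentrate. Iterating converges to k ≈ 6.86.
Then θ = 198/(6.86−1) ≈ 33.8.

k ≈ 6.86, θ ≈ 33.8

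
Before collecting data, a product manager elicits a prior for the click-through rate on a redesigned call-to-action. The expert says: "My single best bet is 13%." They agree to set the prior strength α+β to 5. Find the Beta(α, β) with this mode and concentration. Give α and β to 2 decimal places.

For α,β > 1 the Beta mode is (α−1)/(α+β−2). With α+β = 5, the mode is (α−1)/3.
Set (α−1)/3 = 0.13 → α = 1 + 0.13·3 = 1.39.
β = 5 − α = 3.61.

α = 1.39, β = 3.61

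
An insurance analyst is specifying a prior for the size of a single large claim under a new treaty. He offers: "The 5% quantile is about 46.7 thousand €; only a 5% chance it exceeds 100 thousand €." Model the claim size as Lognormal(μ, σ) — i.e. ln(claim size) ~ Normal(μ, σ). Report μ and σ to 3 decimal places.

μ ≈ 4.224, σ ≈ 0.231

If T ~ Lognormal(μ,σ) then ln T ~ Normal(μ,σ), so the p-quantile of ln T is μ + z_p·σ.
ln(46.7) = 3.844 and ln(100) = 4.605; z_{0.05} = -1.645, z_{0.95} = 1.645.
σ = (4.605 − 3.844)/(1.645 − (-1.645)) = 0.231.
μ = 3.844 − (-1.645)·0.231 = 4.224.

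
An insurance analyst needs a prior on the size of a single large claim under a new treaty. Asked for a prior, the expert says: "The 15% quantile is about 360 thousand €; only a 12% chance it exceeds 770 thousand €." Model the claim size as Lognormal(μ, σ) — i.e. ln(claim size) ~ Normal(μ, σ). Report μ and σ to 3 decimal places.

μ ≈ 6.242, σ ≈ 0.344

If T ~ Lognormal(μ,σ) then ln T ~ Normal(μ,σ), so the p-quantile of ln T is μ + z_p·σ.
ln(360) = 5.886 and ln(770) = 6.646; z_{0.15} = -1.036, z_{0.88} = 1.175.
σ = (6.646 − 5.886)/(1.175 − (-1.036)) = 0.344.
μ = 5.886 − (-1.036)·0.344 = 6.242.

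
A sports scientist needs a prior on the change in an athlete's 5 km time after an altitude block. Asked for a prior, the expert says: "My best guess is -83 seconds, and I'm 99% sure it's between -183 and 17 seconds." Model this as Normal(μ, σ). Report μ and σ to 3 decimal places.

A symmetric 99% interval runs μ ± z·σ with z = 2.576.
Half-width = 100, so σ = 100/2.576 = 38.822.
μ is the stated best guess, -83.000.

μ = -83.000, σ = 38.822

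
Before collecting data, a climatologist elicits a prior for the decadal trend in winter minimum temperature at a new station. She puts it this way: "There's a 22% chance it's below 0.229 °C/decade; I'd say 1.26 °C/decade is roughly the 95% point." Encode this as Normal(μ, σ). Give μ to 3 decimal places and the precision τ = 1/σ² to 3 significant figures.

μ = 0.558, τ = 5.5

For Normal(μ,σ), the p-quantile is μ + z_p·σ. Here z_{0.22} = -0.7722, z_{0.95} = 1.645.
So 0.229 = μ − 0.7722σ and 1.26 = μ + 1.645σ.
Subtracting: σ = (1.26 − 0.229)/(1.645 − (-0.7722)) = 0.427.
Then μ = 0.229 − (-0.7722)·0.427 = 0.558.
Precision τ = 1/σ² = 1/0.4266² = 5.5.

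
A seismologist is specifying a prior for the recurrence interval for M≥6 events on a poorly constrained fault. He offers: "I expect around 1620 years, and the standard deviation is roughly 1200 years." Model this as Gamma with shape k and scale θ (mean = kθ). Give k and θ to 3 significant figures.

k ≈ 1.82, θ ≈ 889

For Gamma(k, scale θ): mean = kθ, variance = kθ², so CV = 1/√k.
CV = SD/mean = 1200/1620 = 0.7407, hence k = 1/CV² = 1.82.
Then θ = mean/k = 1620/1.82 = 889.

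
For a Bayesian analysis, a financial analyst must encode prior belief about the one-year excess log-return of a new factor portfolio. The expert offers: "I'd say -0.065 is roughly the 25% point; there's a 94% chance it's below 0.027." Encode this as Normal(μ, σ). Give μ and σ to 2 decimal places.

For Normal(μ,σ), the p-quantile is μ + z_p·σ. Here z_{0.25} = -0.6745, z_{0.94} = 1.555.
So -0.065 = μ − 0.6745σ and 0.027 = μ + 1.555σ.
Subtracting: σ = (0.027 − -0.065)/(1.555 − (-0.6745)) = 0.04.
Then μ = -0.065 − (-0.6745)·0.04 = -0.04.

μ = -0.04, σ = 0.04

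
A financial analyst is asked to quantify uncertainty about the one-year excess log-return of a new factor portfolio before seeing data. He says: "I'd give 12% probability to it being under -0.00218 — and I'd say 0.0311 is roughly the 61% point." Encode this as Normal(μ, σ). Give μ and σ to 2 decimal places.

μ = 0.02, σ = 0.02

For Normal(μ,σ), the p-quantile is μ + z_p·σ. Here z_{0.12} = -1.175, z_{0.61} = 0.2793.
So -0.00218 = μ − 1.175σ and 0.0311 = μ + 0.2793σ.
Subtracting: σ = (0.0311 − -0.00218)/(0.2793 − (-1.175)) = 0.02.
Then μ = -0.00218 − (-1.175)·0.02 = 0.02.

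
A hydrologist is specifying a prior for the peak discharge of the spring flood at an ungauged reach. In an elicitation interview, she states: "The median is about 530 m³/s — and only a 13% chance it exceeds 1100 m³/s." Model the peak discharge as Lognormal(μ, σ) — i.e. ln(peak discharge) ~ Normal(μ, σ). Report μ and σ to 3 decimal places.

If T ~ Lognormal(μ,σ) then ln T ~ Normal(μ,σ), so the p-quantile of ln T is μ + z_p·σ.
ln(530) = 6.273 and ln(1100) = 7.003; z_{0.5} = 0, z_{0.87} = 1.126.
σ = (7.003 − 6.273)/(1.126 − (0)) = 0.648.
μ = 6.273 − (0)·0.648 = 6.273.

μ ≈ 6.273, σ ≈ 0.648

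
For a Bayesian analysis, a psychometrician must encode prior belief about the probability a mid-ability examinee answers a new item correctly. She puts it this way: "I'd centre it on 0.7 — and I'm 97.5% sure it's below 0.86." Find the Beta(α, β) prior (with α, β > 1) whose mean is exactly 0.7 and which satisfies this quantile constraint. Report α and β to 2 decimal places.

α ≈ 17.23, β ≈ 7.39

With mean 0.7 fixed, write α = 0.7s, β = 0.3s where s = α+β.
Need P(θ < 0.86) = 0.975 under Beta(0.7s, 0.3s). Normal approximation: (q−m)/√(m(1−m)/s) ≈ z_{0.975} = 1.96, so s ≈ 0.7·0.3·(1.96)²/(0.86−0.7)² = 31.5.
At s = 31.5: P(θ<0.86) ≈ 0.987. Adjusting to match 0.975 gives s ≈ 24.62.
So α = 0.7·24.62 ≈ 17.23, β = 0.3·24.62 ≈ 7.39.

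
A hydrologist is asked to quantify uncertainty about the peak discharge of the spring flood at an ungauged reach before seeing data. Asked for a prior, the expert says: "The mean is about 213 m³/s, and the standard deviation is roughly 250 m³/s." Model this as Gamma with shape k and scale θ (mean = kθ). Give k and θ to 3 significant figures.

For Gamma(k, scale θ): mean = kθ, variance = kθ², so CV = 1/√k.
CV = SD/mean = 250/213 = 1.174, hence k = 1/CV² = 0.726.
Then θ = mean/k = 213/0.726 = 293.

k ≈ 0.726, θ ≈ 293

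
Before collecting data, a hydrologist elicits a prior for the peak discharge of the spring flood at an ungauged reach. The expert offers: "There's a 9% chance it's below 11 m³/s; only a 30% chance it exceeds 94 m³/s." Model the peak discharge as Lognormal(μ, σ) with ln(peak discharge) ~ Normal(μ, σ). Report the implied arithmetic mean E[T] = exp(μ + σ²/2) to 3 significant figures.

If T ~ Lognormal(μ,σ) then ln T ~ Normal(μ,σ), so the p-quantile of ln T is μ + z_p·σ.
ln(11) = 2.398 and ln(94) = 4.543; z_{0.09} = -1.341, z_{0.7} = 0.5244.
σ = (4.543 − 2.398)/(0.5244 − (-1.341)) = 1.150.
μ = 2.398 − (-1.341)·1.150 = 3.940.
E[T] = exp(μ + σ²/2) = exp(3.940 + 0.6615) = 99.6 m³/s.

E[T] ≈ 99.6 m³/s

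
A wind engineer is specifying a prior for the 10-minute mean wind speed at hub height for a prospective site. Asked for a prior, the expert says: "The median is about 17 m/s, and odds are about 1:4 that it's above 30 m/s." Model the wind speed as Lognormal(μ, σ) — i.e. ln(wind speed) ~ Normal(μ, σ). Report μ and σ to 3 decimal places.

If T ~ Lognormal(μ,σ) then ln T ~ Normal(μ,σ), so the p-quantile of ln T is μ + z_p·σ.
ln(17) = 2.833 and ln(30) = 3.401; z_{0.5} = 0, z_{0.8} = 0.8416.
σ = (3.401 − 2.833)/(0.8416 − (0)) = 0.675.
μ = 2.833 − (0)·0.675 = 2.833.

μ ≈ 2.833, σ ≈ 0.675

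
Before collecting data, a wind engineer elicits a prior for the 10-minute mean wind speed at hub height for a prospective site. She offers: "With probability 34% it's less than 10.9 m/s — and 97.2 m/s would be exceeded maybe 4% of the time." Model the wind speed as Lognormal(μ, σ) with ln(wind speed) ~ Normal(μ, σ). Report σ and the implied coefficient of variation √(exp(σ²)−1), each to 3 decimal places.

σ ≈ 1.011, CV ≈ 1.335

If T ~ Lognormal(μ,σ) then ln T ~ Normal(μ,σ), so the p-quantile of ln T is μ + z_p·σ.
ln(10.9) = 2.389 and ln(97.2) = 4.577; z_{0.34} = -0.4125, z_{0.96} = 1.751.
σ = (4.577 − 2.389)/(1.751 − (-0.4125)) = 1.011.
μ = 2.389 − (-0.4125)·1.011 = 2.806.
CV = √(exp(σ²)−1) = √(exp(1.0231)−1) = 1.335.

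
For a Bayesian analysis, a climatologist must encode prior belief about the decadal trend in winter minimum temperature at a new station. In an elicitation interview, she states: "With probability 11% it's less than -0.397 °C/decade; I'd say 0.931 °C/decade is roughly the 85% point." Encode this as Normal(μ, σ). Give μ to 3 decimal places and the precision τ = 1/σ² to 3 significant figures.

μ = 0.323, τ = 2.9

For Normal(μ,σ), the p-quantile is μ + z_p·σ. Here z_{0.11} = -1.227, z_{0.85} = 1.036.
So -0.397 = μ − 1.227σ and 0.931 = μ + 1.036σ.
Subtracting: σ = (0.931 − -0.397)/(1.036 − (-1.227)) = 0.587.
Then μ = -0.397 − (-1.227)·0.587 = 0.323.
Precision τ = 1/σ² = 1/0.5868² = 2.9.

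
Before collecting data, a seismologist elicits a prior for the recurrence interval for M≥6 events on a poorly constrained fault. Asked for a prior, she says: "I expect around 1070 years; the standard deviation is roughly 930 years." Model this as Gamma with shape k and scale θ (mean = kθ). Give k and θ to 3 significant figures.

For Gamma(k, scale θ): mean = kθ, variance = kθ², so CV = 1/√k.
CV = SD/mean = 930/1070 = 0.8692, hence k = 1/CV² = 1.32.
Then θ = mean/k = 1070/1.32 = 808.

k ≈ 1.32, θ ≈ 808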